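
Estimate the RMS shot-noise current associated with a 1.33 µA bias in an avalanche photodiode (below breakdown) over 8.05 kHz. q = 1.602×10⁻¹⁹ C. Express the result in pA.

I_n = √(2qI·B)
2qI·B = 2 × 1.602×10⁻¹⁹ × 1.33×10⁻⁶ × 8.05×10³ = 3.43×10⁻²¹ A²
I_n = √(3.43×10⁻²¹) = 5.86×10⁻¹¹ A = 58.6 pA

58.6 pA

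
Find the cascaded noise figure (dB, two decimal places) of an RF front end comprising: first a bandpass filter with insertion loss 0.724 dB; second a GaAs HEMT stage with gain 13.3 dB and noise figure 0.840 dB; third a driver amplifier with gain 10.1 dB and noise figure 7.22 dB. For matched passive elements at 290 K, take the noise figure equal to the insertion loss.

2.23 dB

Convert to linear (a loss of L dB is a gain of −L dB): F_i = 10^(NF_i/10), G_i = 10^(G_i,dB/10)
  Stage 1: F_1 = 10^(0.724/10) = 1.181, G_1 = 10^(−0.724/10) = 0.8464
  Stage 2: F_2 = 10^(0.840/10) = 1.213, G_2 = 10^(13.3/10) = 21.38
  Stage 3: F_3 = 10^(7.22/10) = 5.272, G_3 = 10^(10.1/10) = 10.23
Friis cascade:
  F = 1.181 + (1.213 − 1)/0.8464 + (5.272 − 1)/18.10 = 1.670
NF = 10 log₁₀(1.670) = 2.23 dB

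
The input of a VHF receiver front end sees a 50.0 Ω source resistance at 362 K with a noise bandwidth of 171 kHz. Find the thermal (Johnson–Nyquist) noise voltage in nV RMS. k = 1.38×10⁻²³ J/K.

413 nV

V_n = √(4kTRB)
4kTRB = 4 × 1.38×10⁻²³ × 362 × 5.00×10¹ × 1.71×10⁵ = 1.71×10⁻¹³ V²
V_n = √(1.71×10⁻¹³) = 4.13×10⁻⁷ V = 413 nV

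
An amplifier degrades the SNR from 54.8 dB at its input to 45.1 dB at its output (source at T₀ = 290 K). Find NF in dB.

9.7 dB

NF (dB) = SNR_in(dB) − SNR_out(dB) when the source is at T₀
NF = 54.8 − 45.1 = 9.7 dB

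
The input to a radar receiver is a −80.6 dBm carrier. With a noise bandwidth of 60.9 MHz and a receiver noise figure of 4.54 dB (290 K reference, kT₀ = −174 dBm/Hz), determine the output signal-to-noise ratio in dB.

11.0 dB

Noise floor: N = −174 + 10 log₁₀(B) + NF
10 log₁₀(6.09×10⁷) = 77.85 dB
N = −174 + 77.85 + 4.54 = −91.61 dBm
SNR = P_sig − N = −80.6 − (−91.61) = 11.01 dB → 11.0 dB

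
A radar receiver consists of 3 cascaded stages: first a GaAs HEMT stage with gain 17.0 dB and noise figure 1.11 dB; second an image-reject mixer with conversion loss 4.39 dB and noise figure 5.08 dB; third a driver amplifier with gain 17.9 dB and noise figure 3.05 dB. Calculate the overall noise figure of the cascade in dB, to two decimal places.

Convert to linear (a loss of L dB is a gain of −L dB): F_i = 10^(NF_i/10), G_i = 10^(G_i,dB/10)
  Stage 1: F_1 = 10^(1.11/10) = 1.291, G_1 = 10^(17.0/10) = 50.12
  Stage 2: F_2 = 10^(5.08/10) = 3.221, G_2 = 10^(−4.39/10) = 0.3639
  Stage 3: F_3 = 10^(3.05/10) = 2.018, G_3 = 10^(17.9/10) = 61.66
Friis cascade:
  F = 1.291 + (3.221 − 1)/50.12 + (2.018 − 1)/18.24 = 1.391
NF = 10 log₁₀(1.391) = 1.43 dB

1.43 dB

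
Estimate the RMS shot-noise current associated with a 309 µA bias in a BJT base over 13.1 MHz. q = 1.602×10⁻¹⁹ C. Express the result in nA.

I_n = √(2qI·B)
2qI·B = 2 × 1.602×10⁻¹⁹ × 3.09×10⁻⁴ × 1.31×10⁷ = 1.30×10⁻¹⁵ A²
I_n = √(1.30×10⁻¹⁵) = 3.60×10⁻⁸ A = 36.0 nA

36.0 nA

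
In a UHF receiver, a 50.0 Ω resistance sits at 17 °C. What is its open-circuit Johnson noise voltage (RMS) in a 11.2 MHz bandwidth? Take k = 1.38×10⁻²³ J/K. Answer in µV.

2.99 µV

T = 17 °C + 273.15 = 290.15 K
V_n = √(4kTRB)
4kTRB = 4 × 1.38×10⁻²³ × 290.15 × 5.00×10¹ × 1.12×10⁷ = 8.97×10⁻¹² V²
V_n = √(8.97×10⁻¹²) = 2.99×10⁻⁶ V = 2.99 µV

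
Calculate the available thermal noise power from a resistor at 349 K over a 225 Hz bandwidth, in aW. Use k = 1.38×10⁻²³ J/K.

1.08 aW

P_n = kTB = 1.38×10⁻²³ × 349 × 2.25×10² = 1.08×10⁻¹⁸ W = 1.08 aW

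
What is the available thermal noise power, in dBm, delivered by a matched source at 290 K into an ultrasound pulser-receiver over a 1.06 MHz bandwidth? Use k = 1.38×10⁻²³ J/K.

−113.7 dBm

P_n = kTB = 1.38×10⁻²³ × 290 × 1.06×10⁶ = 4.24×10⁻¹⁵ W
In dBm: 10 log₁₀(4.24×10⁻¹⁵ / 10⁻³) = −113.7 dBm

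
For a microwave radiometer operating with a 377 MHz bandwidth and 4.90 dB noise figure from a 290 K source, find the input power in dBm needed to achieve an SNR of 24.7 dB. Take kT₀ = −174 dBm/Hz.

Sensitivity = −174 + 10 log₁₀(B) + NF + SNR_min
= −174 + 85.76 + 4.90 + 24.7
= −58.64 dBm → −58.6 dBm

−58.6 dBm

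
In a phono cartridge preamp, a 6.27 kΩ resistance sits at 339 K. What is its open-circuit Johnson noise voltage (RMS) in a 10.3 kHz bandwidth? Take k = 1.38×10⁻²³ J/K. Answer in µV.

1.10 µV

V_n = √(4kTRB)
4kTRB = 4 × 1.38×10⁻²³ × 339 × 6.27×10³ × 1.03×10⁴ = 1.21×10⁻¹² V²
V_n = √(1.21×10⁻¹²) = 1.10×10⁻⁶ V = 1.10 µV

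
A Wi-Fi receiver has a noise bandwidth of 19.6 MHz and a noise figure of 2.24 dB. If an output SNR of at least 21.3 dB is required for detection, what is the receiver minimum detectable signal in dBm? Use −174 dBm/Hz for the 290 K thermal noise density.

−77.5 dBm

Sensitivity = −174 + 10 log₁₀(B) + NF + SNR_min
= −174 + 72.92 + 2.24 + 21.3
= −77.54 dBm → −77.5 dBm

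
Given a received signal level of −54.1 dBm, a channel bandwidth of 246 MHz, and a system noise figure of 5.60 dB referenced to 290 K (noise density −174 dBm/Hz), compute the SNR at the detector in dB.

30.4 dB

Noise floor: N = −174 + 10 log₁₀(B) + NF
10 log₁₀(2.46×10⁸) = 83.91 dB
N = −174 + 83.91 + 5.60 = −84.49 dBm
SNR = P_sig − N = −54.1 − (−84.49) = 30.39 dB → 30.4 dB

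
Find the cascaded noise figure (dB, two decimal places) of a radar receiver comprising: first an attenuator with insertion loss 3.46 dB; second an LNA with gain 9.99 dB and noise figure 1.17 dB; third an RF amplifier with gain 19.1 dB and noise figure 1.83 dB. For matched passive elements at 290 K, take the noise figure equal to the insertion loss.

Convert to linear (a loss of L dB is a gain of −L dB): F_i = 10^(NF_i/10), G_i = 10^(G_i,dB/10)
  Stage 1: F_1 = 10^(3.46/10) = 2.218, G_1 = 10^(−3.46/10) = 0.4508
  Stage 2: F_2 = 10^(1.17/10) = 1.309, G_2 = 10^(9.99/10) = 9.977
  Stage 3: F_3 = 10^(1.83/10) = 1.524, G_3 = 10^(19.1/10) = 81.28
Friis cascade:
  F = 2.218 + (1.309 − 1)/0.4508 + (1.524 − 1)/4.498 = 3.021
NF = 10 log₁₀(3.021) = 4.80 dB

4.80 dB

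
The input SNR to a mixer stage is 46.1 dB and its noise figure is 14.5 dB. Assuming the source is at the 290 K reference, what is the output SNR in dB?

31.6 dB

By definition F = SNR_in/SNR_out, so in dB: SNR_out = SNR_in − NF
SNR_out = 46.1 − 14.5 = 31.6 dB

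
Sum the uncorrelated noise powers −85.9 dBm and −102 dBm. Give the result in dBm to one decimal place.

−85.8 dBm

Convert to linear, add, convert back:
P₁ = 2.57×10⁻¹² W, P₂ = 6.31×10⁻¹⁴ W
P_tot = 2.63×10⁻¹² W → 10 log₁₀(P_tot / 10⁻³) = −85.8 dBm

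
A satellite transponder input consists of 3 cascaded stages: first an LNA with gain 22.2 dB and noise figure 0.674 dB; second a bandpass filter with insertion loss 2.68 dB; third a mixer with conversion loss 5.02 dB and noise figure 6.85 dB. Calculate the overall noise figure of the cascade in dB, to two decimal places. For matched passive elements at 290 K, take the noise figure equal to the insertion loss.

Convert to linear (a loss of L dB is a gain of −L dB): F_i = 10^(NF_i/10), G_i = 10^(G_i,dB/10)
  Stage 1: F_1 = 10^(0.674/10) = 1.168, G_1 = 10^(22.2/10) = 166.0
  Stage 2: F_2 = 10^(2.68/10) = 1.854, G_2 = 10^(−2.68/10) = 0.5395
  Stage 3: F_3 = 10^(6.85/10) = 4.842, G_3 = 10^(−5.02/10) = 0.3148
Friis cascade:
  F = 1.168 + (1.854 − 1)/166.0 + (4.842 − 1)/89.54 = 1.216
NF = 10 log₁₀(1.216) = 0.85 dB

0.85 dB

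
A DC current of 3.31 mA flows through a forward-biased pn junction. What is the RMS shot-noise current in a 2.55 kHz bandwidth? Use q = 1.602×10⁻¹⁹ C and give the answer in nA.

I_n = √(2qI·B)
2qI·B = 2 × 1.602×10⁻¹⁹ × 3.31×10⁻³ × 2.55×10³ = 2.70×10⁻¹⁸ A²
I_n = √(2.70×10⁻¹⁸) = 1.64×10⁻⁹ A = 1.64 nA

1.64 nA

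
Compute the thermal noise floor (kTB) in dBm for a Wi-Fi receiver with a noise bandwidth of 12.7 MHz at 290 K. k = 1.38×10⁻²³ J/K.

P_n = kTB = 1.38×10⁻²³ × 290 × 1.27×10⁷ = 5.08×10⁻¹⁴ W
In dBm: 10 log₁₀(5.08×10⁻¹⁴ / 10⁻³) = −102.9 dBm

−102.9 dBm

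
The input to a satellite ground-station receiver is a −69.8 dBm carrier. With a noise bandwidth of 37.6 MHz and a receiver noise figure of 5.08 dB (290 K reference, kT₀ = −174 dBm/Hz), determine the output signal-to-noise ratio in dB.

23.4 dB

Noise floor: N = −174 + 10 log₁₀(B) + NF
10 log₁₀(3.76×10⁷) = 75.75 dB
N = −174 + 75.75 + 5.08 = −93.17 dBm
SNR = P_sig − N = −69.8 − (−93.17) = 23.37 dB → 23.4 dB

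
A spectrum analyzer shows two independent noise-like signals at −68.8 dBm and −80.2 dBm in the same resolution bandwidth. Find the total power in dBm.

−68.5 dBm

Convert to linear, add, convert back:
P₁ = 1.32×10⁻¹⁰ W, P₂ = 9.55×10⁻¹² W
P_tot = 1.41×10⁻¹⁰ W → 10 log₁₀(P_tot / 10⁻³) = −68.5 dBm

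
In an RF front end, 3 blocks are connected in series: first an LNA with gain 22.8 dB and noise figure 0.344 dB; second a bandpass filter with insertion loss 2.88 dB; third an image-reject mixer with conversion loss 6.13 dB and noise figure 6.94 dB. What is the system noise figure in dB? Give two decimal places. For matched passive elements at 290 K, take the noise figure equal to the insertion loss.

0.52 dB

Convert to linear (a loss of L dB is a gain of −L dB): F_i = 10^(NF_i/10), G_i = 10^(G_i,dB/10)
  Stage 1: F_1 = 10^(0.344/10) = 1.082, G_1 = 10^(22.8/10) = 190.5
  Stage 2: F_2 = 10^(2.88/10) = 1.941, G_2 = 10^(−2.88/10) = 0.5152
  Stage 3: F_3 = 10^(6.94/10) = 4.943, G_3 = 10^(−6.13/10) = 0.2438
Friis cascade:
  F = 1.082 + (1.941 − 1)/190.5 + (4.943 − 1)/98.17 = 1.128
NF = 10 log₁₀(1.128) = 0.52 dB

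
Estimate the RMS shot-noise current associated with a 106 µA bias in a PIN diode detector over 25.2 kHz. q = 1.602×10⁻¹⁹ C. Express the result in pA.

I_n = √(2qI·B)
2qI·B = 2 × 1.602×10⁻¹⁹ × 1.06×10⁻⁴ × 2.52×10⁴ = 8.56×10⁻¹⁹ A²
I_n = √(8.56×10⁻¹⁹) = 9.25×10⁻¹⁰ A = 925 pA

925 pA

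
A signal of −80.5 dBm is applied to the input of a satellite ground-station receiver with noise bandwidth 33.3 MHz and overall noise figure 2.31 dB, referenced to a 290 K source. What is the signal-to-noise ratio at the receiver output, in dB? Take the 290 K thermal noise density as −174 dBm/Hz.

Noise floor: N = −174 + 10 log₁₀(B) + NF
10 log₁₀(3.33×10⁷) = 75.22 dB
N = −174 + 75.22 + 2.31 = −96.47 dBm
SNR = P_sig − N = −80.5 − (−96.47) = 15.97 dB → 16.0 dB

16.0 dB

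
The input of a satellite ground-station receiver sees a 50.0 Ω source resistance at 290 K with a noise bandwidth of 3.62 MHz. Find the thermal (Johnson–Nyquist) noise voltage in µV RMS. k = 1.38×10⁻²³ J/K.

1.70 µV

V_n = √(4kTRB)
4kTRB = 4 × 1.38×10⁻²³ × 290 × 5.00×10¹ × 3.62×10⁶ = 2.90×10⁻¹² V²
V_n = √(2.90×10⁻¹²) = 1.70×10⁻⁶ V = 1.70 µV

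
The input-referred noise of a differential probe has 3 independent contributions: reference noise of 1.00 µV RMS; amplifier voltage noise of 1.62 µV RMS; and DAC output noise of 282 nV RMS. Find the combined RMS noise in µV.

Uncorrelated sources add in power (mean-square): V_tot = √(ΣV_i²)
V_tot = √[(1.00×10⁻⁶)² + (1.62×10⁻⁶)² + (2.82×10⁻⁷)²] = 1.92×10⁻⁶ V = 1.92 µV

1.92 µV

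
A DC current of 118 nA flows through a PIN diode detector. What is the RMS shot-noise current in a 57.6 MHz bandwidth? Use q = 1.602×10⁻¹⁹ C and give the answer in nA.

1.48 nA

I_n = √(2qI·B)
2qI·B = 2 × 1.602×10⁻¹⁹ × 1.18×10⁻⁷ × 5.76×10⁷ = 2.18×10⁻¹⁸ A²
I_n = √(2.18×10⁻¹⁸) = 1.48×10⁻⁹ A = 1.48 nA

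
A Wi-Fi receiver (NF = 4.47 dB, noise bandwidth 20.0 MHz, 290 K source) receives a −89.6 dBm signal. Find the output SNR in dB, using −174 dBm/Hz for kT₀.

6.9 dB

Noise floor: N = −174 + 10 log₁₀(B) + NF
10 log₁₀(2.00×10⁷) = 73.01 dB
N = −174 + 73.01 + 4.47 = −96.52 dBm
SNR = P_sig − N = −89.6 − (−96.52) = 6.92 dB → 6.9 dB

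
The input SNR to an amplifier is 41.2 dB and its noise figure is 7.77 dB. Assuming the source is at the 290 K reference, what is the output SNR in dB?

33.43 dB

By definition F = SNR_in/SNR_out, so in dB: SNR_out = SNR_in − NF
SNR_out = 41.2 − 7.77 = 33.43 dB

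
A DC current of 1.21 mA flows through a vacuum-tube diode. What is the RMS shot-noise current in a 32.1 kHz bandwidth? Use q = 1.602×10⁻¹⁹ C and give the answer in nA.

I_n = √(2qI·B)
2qI·B = 2 × 1.602×10⁻¹⁹ × 1.21×10⁻³ × 3.21×10⁴ = 1.24×10⁻¹⁷ A²
I_n = √(1.24×10⁻¹⁷) = 3.53×10⁻⁹ A = 3.53 nA

3.53 nA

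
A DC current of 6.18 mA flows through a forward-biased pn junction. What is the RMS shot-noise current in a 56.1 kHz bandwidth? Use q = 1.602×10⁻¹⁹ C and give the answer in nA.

I_n = √(2qI·B)
2qI·B = 2 × 1.602×10⁻¹⁹ × 6.18×10⁻³ × 5.61×10⁴ = 1.11×10⁻¹⁶ A²
I_n = √(1.11×10⁻¹⁶) = 1.05×10⁻⁸ A = 10.5 nA

10.5 nA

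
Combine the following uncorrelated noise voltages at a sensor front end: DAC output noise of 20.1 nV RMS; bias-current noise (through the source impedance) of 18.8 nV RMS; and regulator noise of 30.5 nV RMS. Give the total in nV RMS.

41.1 nV

Uncorrelated sources add in power (mean-square): V_tot = √(ΣV_i²)
V_tot = √[(2.01×10⁻⁸)² + (1.88×10⁻⁸)² + (3.05×10⁻⁸)²] = 4.11×10⁻⁸ V = 41.1 nV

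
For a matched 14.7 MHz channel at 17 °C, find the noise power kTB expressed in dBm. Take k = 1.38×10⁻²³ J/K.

−102.3 dBm

T = 17 °C + 273.15 = 290.15 K
P_n = kTB = 1.38×10⁻²³ × 290.15 × 1.47×10⁷ = 5.89×10⁻¹⁴ W
In dBm: 10 log₁₀(5.89×10⁻¹⁴ / 10⁻³) = −102.3 dBm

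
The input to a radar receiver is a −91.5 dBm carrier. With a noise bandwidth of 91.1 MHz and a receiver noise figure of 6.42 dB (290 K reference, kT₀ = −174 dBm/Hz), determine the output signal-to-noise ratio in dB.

−3.5 dB

Noise floor: N = −174 + 10 log₁₀(B) + NF
10 log₁₀(9.11×10⁷) = 79.6 dB
N = −174 + 79.6 + 6.42 = −87.98 dBm
SNR = P_sig − N = −91.5 − (−87.98) = −3.52 dB → −3.5 dB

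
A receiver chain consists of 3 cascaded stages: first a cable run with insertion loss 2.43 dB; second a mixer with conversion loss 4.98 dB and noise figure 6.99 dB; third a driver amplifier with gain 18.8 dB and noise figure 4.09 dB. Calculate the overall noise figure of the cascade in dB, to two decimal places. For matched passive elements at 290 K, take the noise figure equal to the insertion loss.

12.40 dB

Convert to linear (a loss of L dB is a gain of −L dB): F_i = 10^(NF_i/10), G_i = 10^(G_i,dB/10)
  Stage 1: F_1 = 10^(2.43/10) = 1.750, G_1 = 10^(−2.43/10) = 0.5715
  Stage 2: F_2 = 10^(6.99/10) = 5.000, G_2 = 10^(−4.98/10) = 0.3177
  Stage 3: F_3 = 10^(4.09/10) = 2.564, G_3 = 10^(18.8/10) = 75.86
Friis cascade:
  F = 1.750 + (5.000 − 1)/0.5715 + (2.564 − 1)/0.1816 = 17.37
NF = 10 log₁₀(17.37) = 12.40 dB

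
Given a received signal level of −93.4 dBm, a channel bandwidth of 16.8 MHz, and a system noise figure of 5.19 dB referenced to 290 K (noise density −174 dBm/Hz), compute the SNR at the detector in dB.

Noise floor: N = −174 + 10 log₁₀(B) + NF
10 log₁₀(1.68×10⁷) = 72.25 dB
N = −174 + 72.25 + 5.19 = −96.56 dBm
SNR = P_sig − N = −93.4 − (−96.56) = 3.16 dB → 3.2 dB

3.2 dB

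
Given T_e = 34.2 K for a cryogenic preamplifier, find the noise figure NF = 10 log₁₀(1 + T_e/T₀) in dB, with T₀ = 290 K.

0.484 dB

F = 1 + T_e/T₀ = 1 + 34.2/290 = 1.11793
NF = 10 log₁₀(1.11793) = 0.484 dB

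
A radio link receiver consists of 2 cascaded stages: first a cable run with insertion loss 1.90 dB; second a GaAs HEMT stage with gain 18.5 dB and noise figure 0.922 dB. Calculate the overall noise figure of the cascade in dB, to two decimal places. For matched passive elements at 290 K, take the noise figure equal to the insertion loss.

2.82 dB

Convert to linear (a loss of L dB is a gain of −L dB): F_i = 10^(NF_i/10), G_i = 10^(G_i,dB/10)
  Stage 1: F_1 = 10^(1.90/10) = 1.549, G_1 = 10^(−1.90/10) = 0.6457
  Stage 2: F_2 = 10^(0.922/10) = 1.237, G_2 = 10^(18.5/10) = 70.79
Friis cascade:
  F = 1.549 + (1.237 − 1)/0.6457 = 1.915
NF = 10 log₁₀(1.915) = 2.82 dB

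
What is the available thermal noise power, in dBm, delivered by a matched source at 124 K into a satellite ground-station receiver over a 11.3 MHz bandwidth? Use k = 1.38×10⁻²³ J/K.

P_n = kTB = 1.38×10⁻²³ × 124 × 1.13×10⁷ = 1.93×10⁻¹⁴ W
In dBm: 10 log₁₀(1.93×10⁻¹⁴ / 10⁻³) = −107.1 dBm

−107.1 dBm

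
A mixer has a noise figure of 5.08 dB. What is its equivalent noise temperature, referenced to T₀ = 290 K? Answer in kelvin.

F = 10^(5.08/10) = 3.22107
T_e = (F − 1)·T₀ = (3.22107 − 1) × 290 = 644 K

644 K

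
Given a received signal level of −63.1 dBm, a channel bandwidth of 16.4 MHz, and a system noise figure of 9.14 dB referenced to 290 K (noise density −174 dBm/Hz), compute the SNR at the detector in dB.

29.6 dB

Noise floor: N = −174 + 10 log₁₀(B) + NF
10 log₁₀(1.64×10⁷) = 72.15 dB
N = −174 + 72.15 + 9.14 = −92.71 dBm
SNR = P_sig − N = −63.1 − (−92.71) = 29.61 dB → 29.6 dB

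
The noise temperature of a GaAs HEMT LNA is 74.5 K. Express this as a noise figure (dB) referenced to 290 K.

0.993 dB

F = 1 + T_e/T₀ = 1 + 74.5/290 = 1.2569
NF = 10 log₁₀(1.2569) = 0.993 dB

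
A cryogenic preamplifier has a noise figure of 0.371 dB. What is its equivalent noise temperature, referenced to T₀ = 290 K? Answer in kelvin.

25.9 K

F = 10^(0.371/10) = 1.08918
T_e = (F − 1)·T₀ = (1.08918 − 1) × 290 = 25.9 K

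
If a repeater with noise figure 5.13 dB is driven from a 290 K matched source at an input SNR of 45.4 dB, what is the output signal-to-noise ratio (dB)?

40.27 dB

By definition F = SNR_in/SNR_out, so in dB: SNR_out = SNR_in − NF
SNR_out = 45.4 − 5.13 = 40.27 dB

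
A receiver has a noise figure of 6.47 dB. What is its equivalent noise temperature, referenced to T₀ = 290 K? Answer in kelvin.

996 K

F = 10^(6.47/10) = 4.43609
T_e = (F − 1)·T₀ = (4.43609 − 1) × 290 = 996 K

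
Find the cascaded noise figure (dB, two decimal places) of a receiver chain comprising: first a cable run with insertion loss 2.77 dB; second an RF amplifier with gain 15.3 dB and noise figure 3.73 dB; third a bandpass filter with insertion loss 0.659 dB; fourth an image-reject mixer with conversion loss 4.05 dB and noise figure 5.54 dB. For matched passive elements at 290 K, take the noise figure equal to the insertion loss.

Convert to linear (a loss of L dB is a gain of −L dB): F_i = 10^(NF_i/10), G_i = 10^(G_i,dB/10)
  Stage 1: F_1 = 10^(2.77/10) = 1.892, G_1 = 10^(−2.77/10) = 0.5284
  Stage 2: F_2 = 10^(3.73/10) = 2.360, G_2 = 10^(15.3/10) = 33.88
  Stage 3: F_3 = 10^(0.659/10) = 1.164, G_3 = 10^(−0.659/10) = 0.8592
  Stage 4: F_4 = 10^(5.54/10) = 3.581, G_4 = 10^(−4.05/10) = 0.3936
Friis cascade:
  F = 1.892 + (2.360 − 1)/0.5284 + (1.164 − 1)/17.91 + (3.581 − 1)/15.39 = 4.644
NF = 10 log₁₀(4.644) = 6.67 dB

6.67 dB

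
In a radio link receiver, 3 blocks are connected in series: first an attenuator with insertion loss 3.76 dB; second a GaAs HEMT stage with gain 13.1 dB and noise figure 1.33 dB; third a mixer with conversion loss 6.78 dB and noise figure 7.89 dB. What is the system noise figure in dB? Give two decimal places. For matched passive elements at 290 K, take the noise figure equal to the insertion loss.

Convert to linear (a loss of L dB is a gain of −L dB): F_i = 10^(NF_i/10), G_i = 10^(G_i,dB/10)
  Stage 1: F_1 = 10^(3.76/10) = 2.377, G_1 = 10^(−3.76/10) = 0.4207
  Stage 2: F_2 = 10^(1.33/10) = 1.358, G_2 = 10^(13.1/10) = 20.42
  Stage 3: F_3 = 10^(7.89/10) = 6.152, G_3 = 10^(−6.78/10) = 0.2099
Friis cascade:
  F = 2.377 + (1.358 − 1)/0.4207 + (6.152 − 1)/8.590 = 3.828
NF = 10 log₁₀(3.828) = 5.83 dB

5.83 dB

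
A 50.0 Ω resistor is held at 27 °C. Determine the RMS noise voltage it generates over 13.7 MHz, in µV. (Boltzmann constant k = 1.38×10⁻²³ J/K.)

T = 27 °C + 273.15 = 300.15 K
V_n = √(4kTRB)
4kTRB = 4 × 1.38×10⁻²³ × 300.15 × 5.00×10¹ × 1.37×10⁷ = 1.13×10⁻¹¹ V²
V_n = √(1.13×10⁻¹¹) = 3.37×10⁻⁶ V = 3.37 µV

3.37 µV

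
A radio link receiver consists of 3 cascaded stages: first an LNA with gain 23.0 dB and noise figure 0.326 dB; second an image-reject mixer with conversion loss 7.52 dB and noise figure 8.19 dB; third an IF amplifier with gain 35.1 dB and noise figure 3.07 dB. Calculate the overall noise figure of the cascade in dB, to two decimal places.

Convert to linear (a loss of L dB is a gain of −L dB): F_i = 10^(NF_i/10), G_i = 10^(G_i,dB/10)
  Stage 1: F_1 = 10^(0.326/10) = 1.078, G_1 = 10^(23.0/10) = 199.5
  Stage 2: F_2 = 10^(8.19/10) = 6.592, G_2 = 10^(−7.52/10) = 0.1770
  Stage 3: F_3 = 10^(3.07/10) = 2.028, G_3 = 10^(35.1/10) = 3236
Friis cascade:
  F = 1.078 + (6.592 − 1)/199.5 + (2.028 − 1)/35.32 = 1.135
NF = 10 log₁₀(1.135) = 0.55 dB

0.55 dB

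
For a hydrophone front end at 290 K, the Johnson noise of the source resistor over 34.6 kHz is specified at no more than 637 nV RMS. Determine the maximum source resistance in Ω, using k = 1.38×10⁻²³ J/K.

Johnson–Nyquist: V_n = √(4kTRB) ⇒ R = V_n² / (4kTB)
4kTB = 4 × 1.38×10⁻²³ × 290 × 3.46×10⁴ = 5.54×10⁻¹⁶
R = (6.37×10⁻⁷)² / 5.54×10⁻¹⁶ = 7.33×10² Ω = 733 Ω

733 Ω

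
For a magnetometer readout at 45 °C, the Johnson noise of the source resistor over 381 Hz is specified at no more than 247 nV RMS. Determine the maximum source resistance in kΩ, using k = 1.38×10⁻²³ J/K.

9.12 kΩ

T = 45 °C + 273.15 = 318.15 K
Johnson–Nyquist: V_n = √(4kTRB) ⇒ R = V_n² / (4kTB)
4kTB = 4 × 1.38×10⁻²³ × 318.15 × 3.81×10² = 6.69×10⁻¹⁸
R = (2.47×10⁻⁷)² / 6.69×10⁻¹⁸ = 9.12×10³ Ω = 9.12 kΩ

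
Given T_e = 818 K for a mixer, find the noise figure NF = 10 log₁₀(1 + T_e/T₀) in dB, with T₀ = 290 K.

5.82 dB

F = 1 + T_e/T₀ = 1 + 818/290 = 3.82069
NF = 10 log₁₀(3.82069) = 5.82 dB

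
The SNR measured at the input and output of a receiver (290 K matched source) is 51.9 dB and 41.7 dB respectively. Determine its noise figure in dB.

NF (dB) = SNR_in(dB) − SNR_out(dB) when the source is at T₀
NF = 51.9 − 41.7 = 10.2 dB

10.2 dB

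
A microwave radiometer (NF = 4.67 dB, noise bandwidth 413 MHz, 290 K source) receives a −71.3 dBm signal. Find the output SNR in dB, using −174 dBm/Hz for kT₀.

Noise floor: N = −174 + 10 log₁₀(B) + NF
10 log₁₀(4.13×10⁸) = 86.16 dB
N = −174 + 86.16 + 4.67 = −83.17 dBm
SNR = P_sig − N = −71.3 − (−83.17) = 11.87 dB → 11.9 dB

11.9 dB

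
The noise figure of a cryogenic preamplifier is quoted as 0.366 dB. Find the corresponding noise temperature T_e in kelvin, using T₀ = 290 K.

F = 10^(0.366/10) = 1.08793
T_e = (F − 1)·T₀ = (1.08793 − 1) × 290 = 25.5 K

25.5 K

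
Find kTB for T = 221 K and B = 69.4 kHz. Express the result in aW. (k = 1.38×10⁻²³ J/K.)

212 aW

P_n = kTB = 1.38×10⁻²³ × 221 × 6.94×10⁴ = 2.12×10⁻¹⁶ W = 212 aW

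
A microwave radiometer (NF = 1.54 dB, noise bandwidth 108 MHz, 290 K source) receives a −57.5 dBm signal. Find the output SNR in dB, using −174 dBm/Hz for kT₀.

Noise floor: N = −174 + 10 log₁₀(B) + NF
10 log₁₀(1.08×10⁸) = 80.33 dB
N = −174 + 80.33 + 1.54 = −92.13 dBm
SNR = P_sig − N = −57.5 − (−92.13) = 34.63 dB → 34.6 dB

34.6 dB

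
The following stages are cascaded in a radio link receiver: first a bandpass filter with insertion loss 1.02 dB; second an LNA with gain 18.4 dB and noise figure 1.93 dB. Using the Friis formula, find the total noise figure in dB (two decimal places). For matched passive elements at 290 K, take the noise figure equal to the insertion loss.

Convert to linear (a loss of L dB is a gain of −L dB): F_i = 10^(NF_i/10), G_i = 10^(G_i,dB/10)
  Stage 1: F_1 = 10^(1.02/10) = 1.265, G_1 = 10^(−1.02/10) = 0.7907
  Stage 2: F_2 = 10^(1.93/10) = 1.560, G_2 = 10^(18.4/10) = 69.18
Friis cascade:
  F = 1.265 + (1.560 − 1)/0.7907 = 1.972
NF = 10 log₁₀(1.972) = 2.95 dB

2.95 dB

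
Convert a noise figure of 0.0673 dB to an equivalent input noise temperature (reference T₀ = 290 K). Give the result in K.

4.53 K

F = 10^(0.0673/10) = 1.01562
T_e = (F − 1)·T₀ = (1.01562 − 1) × 290 = 4.53 K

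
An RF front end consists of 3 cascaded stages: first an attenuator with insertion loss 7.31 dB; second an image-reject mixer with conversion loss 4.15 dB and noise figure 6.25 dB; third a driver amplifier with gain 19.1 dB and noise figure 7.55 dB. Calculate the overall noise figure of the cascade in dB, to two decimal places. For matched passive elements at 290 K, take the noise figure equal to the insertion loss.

19.46 dB

Convert to linear (a loss of L dB is a gain of −L dB): F_i = 10^(NF_i/10), G_i = 10^(G_i,dB/10)
  Stage 1: F_1 = 10^(7.31/10) = 5.383, G_1 = 10^(−7.31/10) = 0.1858
  Stage 2: F_2 = 10^(6.25/10) = 4.217, G_2 = 10^(−4.15/10) = 0.3846
  Stage 3: F_3 = 10^(7.55/10) = 5.689, G_3 = 10^(19.1/10) = 81.28
Friis cascade:
  F = 5.383 + (4.217 − 1)/0.1858 + (5.689 − 1)/0.07145 = 88.32
NF = 10 log₁₀(88.32) = 19.46 dB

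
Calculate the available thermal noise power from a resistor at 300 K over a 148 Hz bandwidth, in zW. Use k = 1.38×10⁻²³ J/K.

613 zW

P_n = kTB = 1.38×10⁻²³ × 300 × 1.48×10² = 6.13×10⁻¹⁹ W = 613 zW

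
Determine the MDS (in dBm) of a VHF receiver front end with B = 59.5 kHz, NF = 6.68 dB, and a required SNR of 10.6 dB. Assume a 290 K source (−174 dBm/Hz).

−109.0 dBm

Sensitivity = −174 + 10 log₁₀(B) + NF + SNR_min
= −174 + 47.75 + 6.68 + 10.6
= −108.97 dBm → −109.0 dBm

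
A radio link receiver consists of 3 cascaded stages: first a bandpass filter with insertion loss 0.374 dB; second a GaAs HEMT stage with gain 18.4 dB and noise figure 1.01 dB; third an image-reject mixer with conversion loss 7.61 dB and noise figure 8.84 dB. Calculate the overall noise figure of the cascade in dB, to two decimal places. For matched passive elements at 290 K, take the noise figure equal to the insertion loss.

1.70 dB

Convert to linear (a loss of L dB is a gain of −L dB): F_i = 10^(NF_i/10), G_i = 10^(G_i,dB/10)
  Stage 1: F_1 = 10^(0.374/10) = 1.090, G_1 = 10^(−0.374/10) = 0.9175
  Stage 2: F_2 = 10^(1.01/10) = 1.262, G_2 = 10^(18.4/10) = 69.18
  Stage 3: F_3 = 10^(8.84/10) = 7.656, G_3 = 10^(−7.61/10) = 0.1734
Friis cascade:
  F = 1.090 + (1.262 − 1)/0.9175 + (7.656 − 1)/63.47 = 1.480
NF = 10 log₁₀(1.480) = 1.70 dB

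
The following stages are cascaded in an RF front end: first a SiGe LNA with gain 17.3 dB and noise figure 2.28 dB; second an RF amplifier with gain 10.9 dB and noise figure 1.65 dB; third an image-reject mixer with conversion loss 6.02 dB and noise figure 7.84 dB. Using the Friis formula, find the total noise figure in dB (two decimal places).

Convert to linear (a loss of L dB is a gain of −L dB): F_i = 10^(NF_i/10), G_i = 10^(G_i,dB/10)
  Stage 1: F_1 = 10^(2.28/10) = 1.690, G_1 = 10^(17.3/10) = 53.70
  Stage 2: F_2 = 10^(1.65/10) = 1.462, G_2 = 10^(10.9/10) = 12.30
  Stage 3: F_3 = 10^(7.84/10) = 6.081, G_3 = 10^(−6.02/10) = 0.2500
Friis cascade:
  F = 1.690 + (1.462 − 1)/53.70 + (6.081 − 1)/660.7 = 1.707
NF = 10 log₁₀(1.707) = 2.32 dB

2.32 dB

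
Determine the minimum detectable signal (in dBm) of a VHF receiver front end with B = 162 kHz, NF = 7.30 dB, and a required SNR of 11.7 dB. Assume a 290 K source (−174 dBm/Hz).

Sensitivity = −174 + 10 log₁₀(B) + NF + SNR_min
= −174 + 52.1 + 7.30 + 11.7
= −102.90 dBm → −102.9 dBm

−102.9 dBm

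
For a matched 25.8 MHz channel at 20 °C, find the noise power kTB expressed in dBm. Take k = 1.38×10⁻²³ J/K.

−99.8 dBm

T = 20 °C + 273.15 = 293.15 K
P_n = kTB = 1.38×10⁻²³ × 293.15 × 2.58×10⁷ = 1.04×10⁻¹³ W
In dBm: 10 log₁₀(1.04×10⁻¹³ / 10⁻³) = −99.8 dBm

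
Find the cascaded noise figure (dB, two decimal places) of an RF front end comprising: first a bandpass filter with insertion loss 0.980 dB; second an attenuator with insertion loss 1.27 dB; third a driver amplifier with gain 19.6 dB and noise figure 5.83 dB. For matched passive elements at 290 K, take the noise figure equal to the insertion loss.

Convert to linear (a loss of L dB is a gain of −L dB): F_i = 10^(NF_i/10), G_i = 10^(G_i,dB/10)
  Stage 1: F_1 = 10^(0.980/10) = 1.253, G_1 = 10^(−0.980/10) = 0.7980
  Stage 2: F_2 = 10^(1.27/10) = 1.340, G_2 = 10^(−1.27/10) = 0.7464
  Stage 3: F_3 = 10^(5.83/10) = 3.828, G_3 = 10^(19.6/10) = 91.20
Friis cascade:
  F = 1.253 + (1.340 − 1)/0.7980 + (3.828 − 1)/0.5957 = 6.427
NF = 10 log₁₀(6.427) = 8.08 dB

8.08 dB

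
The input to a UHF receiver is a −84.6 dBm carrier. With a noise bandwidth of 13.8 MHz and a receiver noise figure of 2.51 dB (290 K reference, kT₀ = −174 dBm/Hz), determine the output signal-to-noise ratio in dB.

15.5 dB

Noise floor: N = −174 + 10 log₁₀(B) + NF
10 log₁₀(1.38×10⁷) = 71.4 dB
N = −174 + 71.4 + 2.51 = −100.09 dBm
SNR = P_sig − N = −84.6 − (−100.09) = 15.49 dB → 15.5 dB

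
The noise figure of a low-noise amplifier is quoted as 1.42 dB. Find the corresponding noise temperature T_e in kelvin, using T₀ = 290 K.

112 K

F = 10^(1.42/10) = 1.38676
T_e = (F − 1)·T₀ = (1.38676 − 1) × 290 = 112 K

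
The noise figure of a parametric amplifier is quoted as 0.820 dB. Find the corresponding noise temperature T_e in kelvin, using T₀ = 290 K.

F = 10^(0.820/10) = 1.20781
T_e = (F − 1)·T₀ = (1.20781 − 1) × 290 = 60.3 K

60.3 K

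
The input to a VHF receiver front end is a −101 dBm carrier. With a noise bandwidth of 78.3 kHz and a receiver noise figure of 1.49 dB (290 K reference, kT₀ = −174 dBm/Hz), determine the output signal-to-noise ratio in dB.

22.6 dB

Noise floor: N = −174 + 10 log₁₀(B) + NF
10 log₁₀(7.83×10⁴) = 48.94 dB
N = −174 + 48.94 + 1.49 = −123.57 dBm
SNR = P_sig − N = −101 − (−123.57) = 22.57 dB → 22.6 dB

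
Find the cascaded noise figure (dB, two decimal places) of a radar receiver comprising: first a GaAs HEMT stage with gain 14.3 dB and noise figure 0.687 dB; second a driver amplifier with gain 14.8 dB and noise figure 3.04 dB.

0.82 dB

Convert to linear (a loss of L dB is a gain of −L dB): F_i = 10^(NF_i/10), G_i = 10^(G_i,dB/10)
  Stage 1: F_1 = 10^(0.687/10) = 1.171, G_1 = 10^(14.3/10) = 26.92
  Stage 2: F_2 = 10^(3.04/10) = 2.014, G_2 = 10^(14.8/10) = 30.20
Friis cascade:
  F = 1.171 + (2.014 − 1)/26.92 = 1.209
NF = 10 log₁₀(1.209) = 0.82 dB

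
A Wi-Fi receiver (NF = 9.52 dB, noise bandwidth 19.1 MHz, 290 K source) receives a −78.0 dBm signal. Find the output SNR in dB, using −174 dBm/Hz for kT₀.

Noise floor: N = −174 + 10 log₁₀(B) + NF
10 log₁₀(1.91×10⁷) = 72.81 dB
N = −174 + 72.81 + 9.52 = −91.67 dBm
SNR = P_sig − N = −78.0 − (−91.67) = 13.67 dB → 13.7 dB

13.7 dB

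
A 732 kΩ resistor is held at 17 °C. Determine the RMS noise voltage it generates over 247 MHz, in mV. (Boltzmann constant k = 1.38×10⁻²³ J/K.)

T = 17 °C + 273.15 = 290.15 K
V_n = √(4kTRB)
4kTRB = 4 × 1.38×10⁻²³ × 290.15 × 7.32×10⁵ × 2.47×10⁸ = 2.90×10⁻⁶ V²
V_n = √(2.90×10⁻⁶) = 1.70×10⁻³ V = 1.70 mV

1.70 mV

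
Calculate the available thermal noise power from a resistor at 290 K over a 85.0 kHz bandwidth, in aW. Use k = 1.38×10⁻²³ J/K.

340 aW

P_n = kTB = 1.38×10⁻²³ × 290 × 8.50×10⁴ = 3.40×10⁻¹⁶ W = 340 aW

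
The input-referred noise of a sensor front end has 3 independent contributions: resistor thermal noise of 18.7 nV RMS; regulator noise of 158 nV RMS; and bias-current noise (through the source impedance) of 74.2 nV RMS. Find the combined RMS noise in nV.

Uncorrelated sources add in power (mean-square): V_tot = √(ΣV_i²)
V_tot = √[(1.87×10⁻⁸)² + (1.58×10⁻⁷)² + (7.42×10⁻⁸)²] = 1.76×10⁻⁷ V = 176 nV

176 nV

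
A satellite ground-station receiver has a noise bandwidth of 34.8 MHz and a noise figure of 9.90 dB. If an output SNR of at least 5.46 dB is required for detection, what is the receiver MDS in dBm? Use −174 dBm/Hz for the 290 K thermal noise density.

−83.2 dBm

Sensitivity = −174 + 10 log₁₀(B) + NF + SNR_min
= −174 + 75.42 + 9.90 + 5.46
= −83.22 dBm → −83.2 dBm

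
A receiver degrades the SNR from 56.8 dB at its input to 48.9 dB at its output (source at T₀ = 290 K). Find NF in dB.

7.9 dB

NF (dB) = SNR_in(dB) − SNR_out(dB) when the source is at T₀
NF = 56.8 − 48.9 = 7.9 dB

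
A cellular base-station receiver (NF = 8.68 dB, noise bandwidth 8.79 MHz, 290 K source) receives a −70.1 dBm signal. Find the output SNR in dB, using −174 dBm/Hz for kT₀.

25.8 dB

Noise floor: N = −174 + 10 log₁₀(B) + NF
10 log₁₀(8.79×10⁶) = 69.44 dB
N = −174 + 69.44 + 8.68 = −95.88 dBm
SNR = P_sig − N = −70.1 − (−95.88) = 25.78 dB → 25.8 dB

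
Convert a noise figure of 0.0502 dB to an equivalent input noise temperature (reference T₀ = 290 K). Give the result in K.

3.37 K

F = 10^(0.0502/10) = 1.01163
T_e = (F − 1)·T₀ = (1.01163 − 1) × 290 = 3.37 K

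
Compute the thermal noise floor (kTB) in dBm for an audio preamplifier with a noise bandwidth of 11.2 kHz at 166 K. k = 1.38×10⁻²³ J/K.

−135.9 dBm

P_n = kTB = 1.38×10⁻²³ × 166 × 1.12×10⁴ = 2.57×10⁻¹⁷ W
In dBm: 10 log₁₀(2.57×10⁻¹⁷ / 10⁻³) = −135.9 dBm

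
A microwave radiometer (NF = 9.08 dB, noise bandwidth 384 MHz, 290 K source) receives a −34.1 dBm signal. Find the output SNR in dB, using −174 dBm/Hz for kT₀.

Noise floor: N = −174 + 10 log₁₀(B) + NF
10 log₁₀(3.84×10⁸) = 85.84 dB
N = −174 + 85.84 + 9.08 = −79.08 dBm
SNR = P_sig − N = −34.1 − (−79.08) = 44.98 dB → 45.0 dB

45.0 dB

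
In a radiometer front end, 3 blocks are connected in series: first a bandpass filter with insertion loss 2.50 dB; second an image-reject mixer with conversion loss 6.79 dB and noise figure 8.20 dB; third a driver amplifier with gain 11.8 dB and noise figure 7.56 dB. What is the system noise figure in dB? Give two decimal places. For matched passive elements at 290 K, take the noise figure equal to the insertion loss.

Convert to linear (a loss of L dB is a gain of −L dB): F_i = 10^(NF_i/10), G_i = 10^(G_i,dB/10)
  Stage 1: F_1 = 10^(2.50/10) = 1.778, G_1 = 10^(−2.50/10) = 0.5623
  Stage 2: F_2 = 10^(8.20/10) = 6.607, G_2 = 10^(−6.79/10) = 0.2094
  Stage 3: F_3 = 10^(7.56/10) = 5.702, G_3 = 10^(11.8/10) = 15.14
Friis cascade:
  F = 1.778 + (6.607 − 1)/0.5623 + (5.702 − 1)/0.1178 = 51.67
NF = 10 log₁₀(51.67) = 17.13 dB

17.13 dB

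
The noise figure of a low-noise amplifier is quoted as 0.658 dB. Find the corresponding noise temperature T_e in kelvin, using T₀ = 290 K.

47.4 K

F = 10^(0.658/10) = 1.16359
T_e = (F − 1)·T₀ = (1.16359 − 1) × 290 = 47.4 K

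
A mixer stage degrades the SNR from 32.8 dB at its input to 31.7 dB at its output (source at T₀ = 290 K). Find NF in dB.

1.1 dB

NF (dB) = SNR_in(dB) − SNR_out(dB) when the source is at T₀
NF = 32.8 − 31.7 = 1.1 dB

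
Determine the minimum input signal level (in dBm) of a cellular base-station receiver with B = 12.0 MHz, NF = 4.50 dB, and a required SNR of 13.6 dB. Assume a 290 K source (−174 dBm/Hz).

−85.1 dBm

Sensitivity = −174 + 10 log₁₀(B) + NF + SNR_min
= −174 + 70.79 + 4.50 + 13.6
= −85.11 dBm → −85.1 dBm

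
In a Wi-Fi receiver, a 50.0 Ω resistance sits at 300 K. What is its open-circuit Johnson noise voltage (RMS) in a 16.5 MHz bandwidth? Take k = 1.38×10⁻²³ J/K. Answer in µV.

3.70 µV

V_n = √(4kTRB)
4kTRB = 4 × 1.38×10⁻²³ × 300 × 5.00×10¹ × 1.65×10⁷ = 1.37×10⁻¹¹ V²
V_n = √(1.37×10⁻¹¹) = 3.70×10⁻⁶ V = 3.70 µV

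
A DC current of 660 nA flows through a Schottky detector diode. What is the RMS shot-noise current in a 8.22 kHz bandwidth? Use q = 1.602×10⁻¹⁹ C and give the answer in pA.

I_n = √(2qI·B)
2qI·B = 2 × 1.602×10⁻¹⁹ × 6.60×10⁻⁷ × 8.22×10³ = 1.74×10⁻²¹ A²
I_n = √(1.74×10⁻²¹) = 4.17×10⁻¹¹ A = 41.7 pA

41.7 pA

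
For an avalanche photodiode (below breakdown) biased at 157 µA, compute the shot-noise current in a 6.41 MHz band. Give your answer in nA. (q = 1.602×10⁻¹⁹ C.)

18.0 nA

I_n = √(2qI·B)
2qI·B = 2 × 1.602×10⁻¹⁹ × 1.57×10⁻⁴ × 6.41×10⁶ = 3.22×10⁻¹⁶ A²
I_n = √(3.22×10⁻¹⁶) = 1.80×10⁻⁸ A = 18.0 nA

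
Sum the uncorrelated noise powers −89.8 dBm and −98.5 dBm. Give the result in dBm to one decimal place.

Convert to linear, add, convert back:
P₁ = 1.05×10⁻¹² W, P₂ = 1.41×10⁻¹³ W
P_tot = 1.19×10⁻¹² W → 10 log₁₀(P_tot / 10⁻³) = −89.3 dBm

−89.3 dBm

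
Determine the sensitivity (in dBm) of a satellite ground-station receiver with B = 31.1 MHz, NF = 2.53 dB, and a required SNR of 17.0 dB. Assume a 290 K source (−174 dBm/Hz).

−79.5 dBm

Sensitivity = −174 + 10 log₁₀(B) + NF + SNR_min
= −174 + 74.93 + 2.53 + 17.0
= −79.54 dBm → −79.5 dBm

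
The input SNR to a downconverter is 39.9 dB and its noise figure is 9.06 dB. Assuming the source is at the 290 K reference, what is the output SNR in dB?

30.84 dB

By definition F = SNR_in/SNR_out, so in dB: SNR_out = SNR_in − NF
SNR_out = 39.9 − 9.06 = 30.84 dB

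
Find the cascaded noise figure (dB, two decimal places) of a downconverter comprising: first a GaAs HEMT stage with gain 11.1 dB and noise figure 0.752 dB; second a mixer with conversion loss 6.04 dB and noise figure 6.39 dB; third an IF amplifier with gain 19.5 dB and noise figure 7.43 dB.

Convert to linear (a loss of L dB is a gain of −L dB): F_i = 10^(NF_i/10), G_i = 10^(G_i,dB/10)
  Stage 1: F_1 = 10^(0.752/10) = 1.189, G_1 = 10^(11.1/10) = 12.88
  Stage 2: F_2 = 10^(6.39/10) = 4.355, G_2 = 10^(−6.04/10) = 0.2489
  Stage 3: F_3 = 10^(7.43/10) = 5.534, G_3 = 10^(19.5/10) = 89.13
Friis cascade:
  F = 1.189 + (4.355 − 1)/12.88 + (5.534 − 1)/3.206 = 2.863
NF = 10 log₁₀(2.863) = 4.57 dB

4.57 dB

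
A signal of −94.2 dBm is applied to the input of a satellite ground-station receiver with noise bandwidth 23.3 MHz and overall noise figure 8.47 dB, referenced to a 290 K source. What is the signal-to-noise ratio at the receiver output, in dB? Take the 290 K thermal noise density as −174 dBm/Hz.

−2.3 dB

Noise floor: N = −174 + 10 log₁₀(B) + NF
10 log₁₀(2.33×10⁷) = 73.67 dB
N = −174 + 73.67 + 8.47 = −91.86 dBm
SNR = P_sig − N = −94.2 − (−91.86) = −2.34 dB → −2.3 dB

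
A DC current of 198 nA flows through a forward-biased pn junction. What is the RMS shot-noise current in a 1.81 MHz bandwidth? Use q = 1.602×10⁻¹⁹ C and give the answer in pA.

I_n = √(2qI·B)
2qI·B = 2 × 1.602×10⁻¹⁹ × 1.98×10⁻⁷ × 1.81×10⁶ = 1.15×10⁻¹⁹ A²
I_n = √(1.15×10⁻¹⁹) = 3.39×10⁻¹⁰ A = 339 pA

339 pA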